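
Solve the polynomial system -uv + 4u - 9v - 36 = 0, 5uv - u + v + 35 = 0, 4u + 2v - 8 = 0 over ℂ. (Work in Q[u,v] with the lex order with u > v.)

{(3, -2)}

Compute a lex Gröbner basis by Buchberger's algorithm.
f_1 = -uv + 4u - 9v - 36, LT = uv.
f_2 = 5uv - u + v + 35, LT = uv.
f_3 = 4u + 2v - 8, LT = u.

S(f_1,f_2): lcm = uv. S = -19/5u + 44/5v + 29.
  reduce S modulo (f_1, f_2, f_3):
  remainder 107/10v + 107/5 ≠ 0; add h_4 = 107/10v + 107/5 to the basis.

The other S-polynomials (S(f_1,f_3), S(f_2,f_3), S(f_1,h_4), S(f_2,h_4), S(f_3,h_4)) all reduce to 0 modulo the current basis, so we have a Gröbner basis.
Inter-reduce: drop elements whose leading term is divisible by another's, tail-reduce, and make monic.
Reduced Gröbner basis: {u - 3, v + 2}.

A lex Gröbner basis eliminates variables successively. Here v + 2 depends only on v, with roots {-2}; lifting each root through the earlier basis elements recovers the full solutions.
  v = -2: the earlier basis element becomes u - 3 = 0, giving u = 3 — point (3, -2).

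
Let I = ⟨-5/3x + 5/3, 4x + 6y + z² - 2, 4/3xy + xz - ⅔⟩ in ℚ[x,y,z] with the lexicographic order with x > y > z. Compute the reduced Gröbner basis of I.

G = {x - 1, y + ¾z - ½, z² - 9/2z + 5}

Buchberger's algorithm terminates because the ascending chain of leading-term ideals stabilizes.

f_1 = -5/3x + 5/3, LT = x.
f_2 = 4x + 6y + z² - 2, LT = x.
f_3 = 4/3xy + xz - ⅔, LT = xy.

S(f_1,f_2): lcm = x. S = -3/2y - ¼z² - ½.
  reduce S modulo (f_1, f_2, f_3):
  remainder -3/2y - ¼z² - ½ ≠ 0; add g_4 = -3/2y - ¼z² - ½ to the basis.

S(f_1,f_3): lcm = xy. S = -¾xz - y + ½.
  reduce S modulo (f_1, f_2, f_3, g_4):
  remainder ⅙z² - ¾z + ⅚ ≠ 0; add g_5 = ⅙z² - ¾z + ⅚ to the basis.

The other S-polynomials (S(f_2,f_3), S(f_1,g_4), S(f_2,g_4), S(f_3,g_4), S(f_1,g_5), S(f_2,g_5), S(f_3,g_5), S(g_4,g_5)) all reduce to 0 modulo the current basis, so we have a Gröbner basis.
Inter-reduce: drop elements whose leading term is divisible by another's, tail-reduce, and make monic.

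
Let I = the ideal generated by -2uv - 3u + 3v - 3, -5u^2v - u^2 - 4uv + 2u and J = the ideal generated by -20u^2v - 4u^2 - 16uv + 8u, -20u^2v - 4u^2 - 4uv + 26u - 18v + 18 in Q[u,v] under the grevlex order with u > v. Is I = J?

Since reduced Gröbner bases are canonical representatives of ideals under a given ordering, it suffices to compute and compare them.
Buchberger on the first generating set:
f_1 = -2uv - 3u + 3v - 3, LT = uv.
f_2 = -5u^2v - u^2 - 4uv + 2u, LT = u^2v.

S(f_1,f_2): lcm = u^2v. S = 13/10u^2 - 23/10uv + 19/10u.
  leading term u^2: no divisor's leading term divides it; move 13/10u^2 to the remainder.
  leading term uv: subtract (23/20)·f_1 from -23/10uv + 19/10u → 107/20u - 69/20v + 69/20
  leading term u: no divisor's leading term divides it; move 107/20u to the remainder.
  leading term v: no divisor's leading term divides it; move -69/20v to the remainder.
  leading term 1: no divisor's leading term divides it; move 69/20 to the remainder.
  remainder 13/10u^2 + 107/20u - 69/20v + 69/20 ≠ 0; add g_3 = 13/10u^2 + 107/20u - 69/20v + 69/20 to the basis.

S(f_1,g_3): lcm = u^2v. S = 3/2u^2 - 73/13uv + 69/26v^2 + 3/2u - 69/26v.
  leading term u^2: subtract (15/13)·g_3 from 3/2u^2 - 73/13uv + 69/26v^2 + 3/2u - 69/26v → -73/13uv + 69/26v^2 - 243/52u + 69/52v - 207/52
  leading term uv: subtract (73/26)·f_1 from -73/13uv + 69/26v^2 - 243/52u + 69/52v - 207/52 → 69/26v^2 + 15/4u - 369/52v + 231/52
  leading term v^2: no divisor's leading term divides it; move 69/26v^2 to the remainder.
  leading term u: no divisor's leading term divides it; move 15/4u to the remainder.
  leading term v: no divisor's leading term divides it; move -369/52v to the remainder.
  leading term 1: no divisor's leading term divides it; move 231/52 to the remainder.
  remainder 69/26v^2 + 15/4u - 369/52v + 231/52 ≠ 0; add g_4 = 69/26v^2 + 15/4u - 369/52v + 231/52 to the basis.

The other S-polynomials (S(f_2,g_3), S(f_1,g_4), S(f_2,g_4), S(g_3,g_4)) all reduce to 0 modulo the current basis, so we have a Gröbner basis.
Inter-reduce: drop elements whose leading term is divisible by another's, tail-reduce, and make monic.
Reduced Gröbner basis: {u^2 + 107/26u - 69/26v + 69/26, uv + 3/2u - 3/2v + 3/2, v^2 + 65/46u - 123/46v + 77/46}.

Buchberger on the second generating set:
h_1 = -20u^2v - 4u^2 - 16uv + 8u, LT = u^2v.
h_2 = -20u^2v - 4u^2 - 4uv + 26u - 18v + 18, LT = u^2v.

S(h_1,h_2): lcm = u^2v. S = 3/5uv + 9/10u - 9/10v + 9/10.
  leading term uv: no divisor's leading term divides it; move 3/5uv to the remainder.
  leading term u: no divisor's leading term divides it; move 9/10u to the remainder.
  leading term v: no divisor's leading term divides it; move -9/10v to the remainder.
  leading term 1: no divisor's leading term divides it; move 9/10 to the remainder.
  remainder 3/5uv + 9/10u - 9/10v + 9/10 ≠ 0; add k_3 = 3/5uv + 9/10u - 9/10v + 9/10 to the basis.

S(h_1,k_3): lcm = u^2v. S = -13/10u^2 + 23/10uv - 19/10u.
  leading term u^2: no divisor's leading term divides it; move -13/10u^2 to the remainder.
  leading term uv: subtract (23/6)·k_3 from 23/10uv - 19/10u → -107/20u + 69/20v - 69/20
  leading term u: no divisor's leading term divides it; move -107/20u to the remainder.
  leading term v: no divisor's leading term divides it; move 69/20v to the remainder.
  leading term 1: no divisor's leading term divides it; move -69/20 to the remainder.
  remainder -13/10u^2 - 107/20u + 69/20v - 69/20 ≠ 0; add k_4 = -13/10u^2 - 107/20u + 69/20v - 69/20 to the basis.

S(h_1,k_4): lcm = u^2v. S = 1/5u^2 - 431/130uv + 69/26v^2 - 2/5u - 69/26v.
  leading term u^2: subtract (-2/13)·k_4 from 1/5u^2 - 431/130uv + 69/26v^2 - 2/5u - 69/26v → -431/130uv + 69/26v^2 - 159/130u - 138/65v - 69/130
  leading term uv: subtract (-431/78)·k_3 from -431/130uv + 69/26v^2 - 159/130u - 138/65v - 69/130 → 69/26v^2 + 15/4u - 369/52v + 231/52
  leading term v^2: no divisor's leading term divides it; move 69/26v^2 to the remainder.
  leading term u: no divisor's leading term divides it; move 15/4u to the remainder.
  leading term v: no divisor's leading term divides it; move -369/52v to the remainder.
  leading term 1: no divisor's leading term divides it; move 231/52 to the remainder.
  remainder 69/26v^2 + 15/4u - 369/52v + 231/52 ≠ 0; add k_5 = 69/26v^2 + 15/4u - 369/52v + 231/52 to the basis.

The other S-polynomials (S(h_2,k_3), S(h_2,k_4), S(k_3,k_4), S(h_1,k_5), S(h_2,k_5), S(k_3,k_5), S(k_4,k_5)) all reduce to 0 modulo the current basis, so we have a Gröbner basis.
Inter-reduce: drop elements whose leading term is divisible by another's, tail-reduce, and make monic.
Reduced Gröbner basis: {u^2 + 107/26u - 69/26v + 69/26, uv + 3/2u - 3/2v + 3/2, v^2 + 65/46u - 123/46v + 77/46}.

Same reduced basis, so the two generating sets span the same ideal.

Yes, the ideals are equal.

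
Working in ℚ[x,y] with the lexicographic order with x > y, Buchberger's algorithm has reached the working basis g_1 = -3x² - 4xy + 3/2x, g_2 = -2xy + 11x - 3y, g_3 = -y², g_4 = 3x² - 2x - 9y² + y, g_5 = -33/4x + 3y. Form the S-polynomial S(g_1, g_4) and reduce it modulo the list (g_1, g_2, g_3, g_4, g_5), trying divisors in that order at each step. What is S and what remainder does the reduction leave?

S(g_1, g_4) = 4/3xy + ⅙x + 3y² - ⅓y; remainder on division = 13/33y.

lcm(LM(g_1), LM(g_4)) = x².
S = (lcm/LT(g_1))·g_1 − (lcm/LT(g_4))·g_4 = 4/3xy + ⅙x + 3y² - ⅓y.
Reduce S modulo (g_1, g_2, g_3, g_4, g_5) in that order:
  leading term xy: subtract (-⅔)·g_2 from 4/3xy + ⅙x + 3y² - ⅓y → 15/2x + 3y² - 7/3y
  leading term x: subtract (-10/11)·g_5 from 15/2x + 3y² - 7/3y → 3y² + 13/33y
  leading term y²: subtract (-3)·g_3 from 3y² + 13/33y → 13/33y
  leading term y: no divisor's leading term divides it; move 13/33y to the remainder.
The remainder 13/33y is nonzero, so it would be added as the next basis element.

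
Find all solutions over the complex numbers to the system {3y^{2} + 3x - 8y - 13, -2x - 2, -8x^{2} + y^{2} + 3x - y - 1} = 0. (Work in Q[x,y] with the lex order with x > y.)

{(-1, 4)}

Compute a lex Gröbner basis by Buchberger's algorithm.
f_1 = 3x + 3y^{2} - 8y - 13, LT = x.
f_2 = -2x - 2, LT = x.
f_3 = -8x^{2} + 3x + y^{2} - y - 1, LT = x^{2}.

S(f_1,f_2): lcm = x. S = y^{2} - \tfrac{8}{3}y - \tfrac{16}{3}.
  leading term y^{2}: no divisor's leading term divides it; move y^{2} to the remainder.
  leading term y: no divisor's leading term divides it; move -\tfrac{8}{3}y to the remainder.
  leading term 1: no divisor's leading term divides it; move -\tfrac{16}{3} to the remainder.
  remainder y^{2} - \tfrac{8}{3}y - \tfrac{16}{3} ≠ 0; add h_4 = y^{2} - \tfrac{8}{3}y - \tfrac{16}{3} to the basis.

S(f_1,f_3): lcm = x^{2}. S = xy^{2} - \tfrac{8}{3}xy - \tfrac{95}{24}x + \tfrac{1}{8}y^{2} - \tfrac{1}{8}y - \tfrac{1}{8}.
  leading term xy^{2}: subtract (\tfrac{1}{3}y^{2})·f_1 from xy^{2} - \tfrac{8}{3}xy - \tfrac{95}{24}x + \tfrac{1}{8}y^{2} - \tfrac{1}{8}y - \tfrac{1}{8} → -\tfrac{8}{3}xy - \tfrac{95}{24}x - y^{4} + \tfrac{8}{3}y^{3} + \tfrac{107}{24}y^{2} - \tfrac{1}{8}y - \tfrac{1}{8}
  leading term xy: subtract (-\tfrac{8}{9}y)·f_1 from -\tfrac{8}{3}xy - \tfrac{95}{24}x - y^{4} + \tfrac{8}{3}y^{3} + \tfrac{107}{24}y^{2} - \tfrac{1}{8}y - \tfrac{1}{8} → -\tfrac{95}{24}x - y^{4} + \tfrac{16}{3}y^{3} - \tfrac{191}{72}y^{2} - \tfrac{841}{72}y - \tfrac{1}{8}
  leading term x: subtract (-\tfrac{95}{72})·f_1 from -\tfrac{95}{24}x - y^{4} + \tfrac{16}{3}y^{3} - \tfrac{191}{72}y^{2} - \tfrac{841}{72}y - \tfrac{1}{8} → -y^{4} + \tfrac{16}{3}y^{3} + \tfrac{47}{36}y^{2} - \tfrac{1601}{72}y - \tfrac{311}{18}
  leading term y^{4}: subtract (-y^{2})·h_4 from -y^{4} + \tfrac{16}{3}y^{3} + \tfrac{47}{36}y^{2} - \tfrac{1601}{72}y - \tfrac{311}{18} → \tfrac{8}{3}y^{3} - \tfrac{145}{36}y^{2} - \tfrac{1601}{72}y - \tfrac{311}{18}
  leading term y^{3}: subtract (\tfrac{8}{3}y)·h_4 from \tfrac{8}{3}y^{3} - \tfrac{145}{36}y^{2} - \tfrac{1601}{72}y - \tfrac{311}{18} → \tfrac{37}{12}y^{2} - \tfrac{577}{72}y - \tfrac{311}{18}
  leading term y^{2}: subtract (\tfrac{37}{12})·h_4 from \tfrac{37}{12}y^{2} - \tfrac{577}{72}y - \tfrac{311}{18} → \tfrac{5}{24}y - \tfrac{5}{6}
  leading term y: no divisor's leading term divides it; move \tfrac{5}{24}y to the remainder.
  leading term 1: no divisor's leading term divides it; move -\tfrac{5}{6} to the remainder.
  remainder \tfrac{5}{24}y - \tfrac{5}{6} ≠ 0; add h_5 = \tfrac{5}{24}y - \tfrac{5}{6} to the basis.

The other S-polynomials (S(f_2,f_3), S(f_1,h_4), S(f_2,h_4), S(f_3,h_4), S(f_1,h_5), S(f_2,h_5), S(f_3,h_5), S(h_4,h_5)) all reduce to 0 modulo the current basis, so we have a Gröbner basis.
Inter-reduce: drop elements whose leading term is divisible by another's, tail-reduce, and make monic.
Reduced Gröbner basis: {x + 1, y - 4}.

The lex basis is triangular: the last element involves only y. Solving y - 4 = 0 gives y ∈ {4}; substituting each value into the earlier elements determines the remaining variables.
  y = 4: the earlier basis element becomes x + 1 = 0, giving x = -1 — point (-1, 4).
Each listed point satisfies every original equation (direct substitution).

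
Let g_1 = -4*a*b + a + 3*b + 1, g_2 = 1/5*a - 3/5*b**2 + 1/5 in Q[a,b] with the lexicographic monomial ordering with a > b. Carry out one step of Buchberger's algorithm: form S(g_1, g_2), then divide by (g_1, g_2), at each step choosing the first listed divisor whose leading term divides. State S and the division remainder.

lcm(LM(g_1), LM(g_2)) = a*b.
S = (lcm/LT(g_1))·g_1 − (lcm/LT(g_2))·g_2 = -1/4*a + 3*b**3 - 7/4*b - 1/4.
Reduce S modulo (g_1, g_2) in that order:
  leading term a: subtract (-5/4)·g_2 from -1/4*a + 3*b**3 - 7/4*b - 1/4 → 3*b**3 - 3/4*b**2 - 7/4*b
  leading term b**3: no divisor's leading term divides it; move 3*b**3 to the remainder.
  leading term b**2: no divisor's leading term divides it; move -3/4*b**2 to the remainder.
  leading term b: no divisor's leading term divides it; move -7/4*b to the remainder.
The remainder 3*b**3 - 3/4*b**2 - 7/4*b is nonzero, so it would be added as the next basis element.
An S-polynomial is built so that the two leading terms cancel; whether anything survives reduction is exactly the Gröbner-basis criterion.

S(g_1, g_2) = -1/4*a + 3*b**3 - 7/4*b - 1/4; remainder on division = 3*b**3 - 3/4*b**2 - 7/4*b.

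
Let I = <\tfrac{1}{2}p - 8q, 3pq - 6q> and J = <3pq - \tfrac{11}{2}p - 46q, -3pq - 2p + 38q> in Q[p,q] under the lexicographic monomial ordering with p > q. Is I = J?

No, the ideals differ.

Two ideals are equal iff their reduced Gröbner bases coincide (the reduced basis is unique for a fixed ordering).
Buchberger on the first generating set:
f_1 = \tfrac{1}{2}p - 8q, LT = p.
f_2 = 3pq - 6q, LT = pq.

S(f_1,f_2): lcm = pq. S = -16q^{2} + 2q.
  reduce S modulo (f_1, f_2):
  remainder -16q^{2} + 2q ≠ 0; add g_3 = -16q^{2} + 2q to the basis.

The other S-polynomials (S(f_1,g_3), S(f_2,g_3)) all reduce to 0 modulo the current basis, so we have a Gröbner basis.
Inter-reduce: drop elements whose leading term is divisible by another's, tail-reduce, and make monic.
Reduced Gröbner basis: {p - 16q, q^{2} - \tfrac{1}{8}q}.

Buchberger on the second generating set:
h_1 = 3pq - \tfrac{11}{2}p - 46q, LT = pq.
h_2 = -3pq - 2p + 38q, LT = pq.

S(h_1,h_2): lcm = pq. S = -\tfrac{5}{2}p - \tfrac{8}{3}q.
  reduce S modulo (h_1, h_2):
  remainder -\tfrac{5}{2}p - \tfrac{8}{3}q ≠ 0; add k_3 = -\tfrac{5}{2}p - \tfrac{8}{3}q to the basis.

S(h_1,k_3): lcm = pq. S = -\tfrac{11}{6}p - \tfrac{16}{15}q^{2} - \tfrac{46}{3}q.
  reduce S modulo (h_1, h_2, k_3):
  remainder -\tfrac{16}{15}q^{2} - \tfrac{602}{45}q ≠ 0; add k_4 = -\tfrac{16}{15}q^{2} - \tfrac{602}{45}q to the basis.

The other S-polynomials (S(h_2,k_3), S(h_1,k_4), S(h_2,k_4), S(k_3,k_4)) all reduce to 0 modulo the current basis, so we have a Gröbner basis.
Inter-reduce: drop elements whose leading term is divisible by another's, tail-reduce, and make monic.
Reduced Gröbner basis: {p + \tfrac{16}{15}q, q^{2} + \tfrac{301}{24}q}.

The bases are distinct; the ideals are different.
The choice of monomial ordering does not affect the verdict — as long as both bases are computed under the same ordering, their equality decides ideal equality.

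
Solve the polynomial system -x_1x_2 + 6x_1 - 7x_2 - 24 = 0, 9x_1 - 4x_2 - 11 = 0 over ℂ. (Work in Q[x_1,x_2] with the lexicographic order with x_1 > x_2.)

Compute a lex Gröbner basis by Buchberger's algorithm.
f_1 = -x_1x_2 + 6x_1 - 7x_2 - 24, LT = x_1x_2.
f_2 = 9x_1 - 4x_2 - 11, LT = x_1.

S(f_1,f_2): lcm = x_1x_2. S = -6x_1 + 4/9x_2^2 + 74/9x_2 + 24.
  leading term x_1: subtract (-2/3)·f_2 from -6x_1 + 4/9x_2^2 + 74/9x_2 + 24 → 4/9x_2^2 + 50/9x_2 + 50/3
  leading term x_2^2: no divisor's leading term divides it; move 4/9x_2^2 to the remainder.
  leading term x_2: no divisor's leading term divides it; move 50/9x_2 to the remainder.
  leading term 1: no divisor's leading term divides it; move 50/3 to the remainder.
  remainder 4/9x_2^2 + 50/9x_2 + 50/3 ≠ 0; add h_3 = 4/9x_2^2 + 50/9x_2 + 50/3 to the basis.

The other S-polynomials (S(f_1,h_3), S(f_2,h_3)) all reduce to 0 modulo the current basis, so we have a Gröbner basis.
Inter-reduce: drop elements whose leading term is divisible by another's, tail-reduce, and make monic.
Reduced Gröbner basis: {x_1 - 4/9x_2 - 11/9, x_2^2 + 25/2x_2 + 75/2}.

Since the basis is lex-ordered, x_2^2 + 25/2x_2 + 75/2 is univariate in x_2. Its roots are {-15/2, -5}. Back-substituting each root into the other basis elements fixes the other coordinates.
  x_2 = -15/2: the earlier basis element becomes x_1 + 19/9 = 0, giving x_1 = -19/9 — point (-19/9, -15/2).
  x_2 = -5: the earlier basis element becomes x_1 + 1 = 0, giving x_1 = -1 — point (-1, -5).
Substituting each solution back into the original system confirms all equations vanish.

{(-19/9, -15/2), (-1, -5)}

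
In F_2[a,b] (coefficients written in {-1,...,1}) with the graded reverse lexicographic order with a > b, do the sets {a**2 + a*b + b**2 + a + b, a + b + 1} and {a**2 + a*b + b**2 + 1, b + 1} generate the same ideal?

For a fixed monomial order, each ideal has a unique reduced Gröbner basis; comparing bases decides equality.
Buchberger on the first generating set:
f_1 = a**2 + a*b + b**2 + a + b, LT = a**2.
f_2 = a + b + 1, LT = a.

S(f_1,f_2): lcm = a**2. S = b**2 + b.
  leading term b**2: no divisor's leading term divides it; move b**2 to the remainder.
  leading term b: no divisor's leading term divides it; move b to the remainder.
  remainder b**2 + b ≠ 0; add g_3 = b**2 + b to the basis.

S(f_1,g_3): leading monomials are coprime, so the S-polynomial reduces to 0 (Buchberger's first criterion).
S(f_2,g_3): leading monomials are coprime, so the S-polynomial reduces to 0 (Buchberger's first criterion).
Every S-polynomial of the final basis reduces to 0, so we have a Gröbner basis.
Inter-reduce: drop elements whose leading term is divisible by another's, tail-reduce, and make monic.
Reduced Gröbner basis: {b**2 + b, a + b + 1}.

Buchberger on the second generating set:
h_1 = a**2 + a*b + b**2 + 1, LT = a**2.
h_2 = b + 1, LT = b.

S(h_1,h_2): leading monomials are coprime, so the S-polynomial reduces to 0 (Buchberger's first criterion).
Every S-polynomial of the final basis reduces to 0, so we have a Gröbner basis.
Inter-reduce: drop elements whose leading term is divisible by another's, tail-reduce, and make monic.
Reduced Gröbner basis: {a**2 + a, b + 1}.

Since the reduced bases disagree, the two ideals are not the same.

No, the ideals differ.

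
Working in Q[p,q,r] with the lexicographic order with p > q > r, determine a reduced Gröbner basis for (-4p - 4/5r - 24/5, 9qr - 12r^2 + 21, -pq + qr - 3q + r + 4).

G = {p + 1/5r + 6/5, q - 8/9r^2 - 5/9r - 2/3, r^3 - 7/8r^2 + 3/4r + 21/8}

The reduced Gröbner basis is the canonical form of the ideal for this ordering.

f_1 = -4p - 4/5r - 24/5, LT = p.
f_2 = 9qr - 12r^2 + 21, LT = qr.
f_3 = -pq + qr - 3q + r + 4, LT = pq.

S(f_1,f_3): lcm = pq. S = 6/5qr - 9/5q + r + 4.
  reduce S modulo (f_1, f_2, f_3):
  remainder -9/5q + 8/5r^2 + r + 6/5 ≠ 0; add g_4 = -9/5q + 8/5r^2 + r + 6/5 to the basis.

S(f_2,f_3): lcm = pqr. S = -4/3pr^2 + 7/3p + qr^2 - 3qr + r^2 + 4r.
  reduce S modulo (f_1, f_2, f_3, g_4):
  remainder 8/5r^3 - 7/5r^2 + 6/5r + 21/5 ≠ 0; add g_5 = 8/5r^3 - 7/5r^2 + 6/5r + 21/5 to the basis.

The other S-polynomials (S(f_1,f_2), S(f_1,g_4), S(f_2,g_4), S(f_3,g_4), S(f_1,g_5), S(f_2,g_5), S(f_3,g_5), S(g_4,g_5)) all reduce to 0 modulo the current basis, so we have a Gröbner basis.
Inter-reduce: drop elements whose leading term is divisible by another's, tail-reduce, and make monic.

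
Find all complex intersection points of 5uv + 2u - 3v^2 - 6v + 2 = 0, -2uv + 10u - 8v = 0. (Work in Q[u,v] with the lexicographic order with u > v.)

Compute a lex Gröbner basis by Buchberger's algorithm.
f_1 = 5uv + 2u - 3v^2 - 6v + 2, LT = uv.
f_2 = -2uv + 10u - 8v, LT = uv.

S(f_1,f_2): lcm = uv. S = 27/5u - 3/5v^2 - 26/5v + 2/5.
  reduce S modulo (f_1, f_2):
  remainder 27/5u - 3/5v^2 - 26/5v + 2/5 ≠ 0; add h_3 = 27/5u - 3/5v^2 - 26/5v + 2/5 to the basis.

S(f_1,h_3): lcm = uv. S = 2/5u + 1/9v^3 + 49/135v^2 - 172/135v + 2/5.
  reduce S modulo (f_1, f_2, h_3):
  remainder 1/9v^3 + 11/27v^2 - 8/9v + 10/27 ≠ 0; add h_4 = 1/9v^3 + 11/27v^2 - 8/9v + 10/27 to the basis.

The other S-polynomials (S(f_2,h_3), S(f_1,h_4), S(f_2,h_4), S(h_3,h_4)) all reduce to 0 modulo the current basis, so we have a Gröbner basis.
Inter-reduce: drop elements whose leading term is divisible by another's, tail-reduce, and make monic.
Reduced Gröbner basis: {u - 1/9v^2 - 26/27v + 2/27, v^3 + 11/3v^2 - 8v + 10/3}.

The lex basis is triangular: the last element involves only v. Solving v^3 + 11/3v^2 - 8v + 10/3 = 0 gives v ∈ {1, -7/3 + sqrt(79)/3, -sqrt(79)/3 - 7/3}; substituting each value into the earlier elements determines the remaining variables.
  v = 1: the earlier basis element becomes u - 1 = 0, giving u = 1 — point (1, 1).
  v = -7/3 + sqrt(79)/3: the earlier basis element becomes u - 4*sqrt(79)/27 + 20/27 = 0, giving u = -20/27 + 4*sqrt(79)/27 — point (-20/27 + 4*sqrt(79)/27, -7/3 + sqrt(79)/3).
  v = -sqrt(79)/3 - 7/3: the earlier basis element becomes u + 20/27 + 4*sqrt(79)/27 = 0, giving u = -4*sqrt(79)/27 - 20/27 — point (-4*sqrt(79)/27 - 20/27, -sqrt(79)/3 - 7/3).

{(1, 1), (-20/27 + 4*sqrt(79)/27, -7/3 + sqrt(79)/3), (-4*sqrt(79)/27 - 20/27, -sqrt(79)/3 - 7/3)}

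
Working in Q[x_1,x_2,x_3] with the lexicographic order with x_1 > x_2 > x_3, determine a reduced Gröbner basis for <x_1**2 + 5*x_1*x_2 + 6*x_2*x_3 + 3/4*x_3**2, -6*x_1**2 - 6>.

G = {x_1**2 + 1, x_1*x_2 + 6/5*x_2*x_3 + 3/20*x_3**2 - 1/5, x_1*x_3**2 - 4/3*x_1 - 48/5*x_2*x_3**2 - 20/3*x_2 - 6/5*x_3**3 + 8/5*x_3, x_2**2*x_3**2 + 25/36*x_2**2 + 1/4*x_2*x_3**3 - 1/3*x_2*x_3 + 1/64*x_3**4 - 1/24*x_3**2 + 1/36}

f_1 = x_1**2 + 5*x_1*x_2 + 6*x_2*x_3 + 3/4*x_3**2, LT = x_1**2.
f_2 = -6*x_1**2 - 6, LT = x_1**2.

S(f_1,f_2): lcm = x_1**2. S = 5*x_1*x_2 + 6*x_2*x_3 + 3/4*x_3**2 - 1.
  leading term x_1*x_2: no divisor's leading term divides it; move 5*x_1*x_2 to the remainder.
  leading term x_2*x_3: no divisor's leading term divides it; move 6*x_2*x_3 to the remainder.
  leading term x_3**2: no divisor's leading term divides it; move 3/4*x_3**2 to the remainder.
  leading term 1: no divisor's leading term divides it; move -1 to the remainder.
  remainder 5*x_1*x_2 + 6*x_2*x_3 + 3/4*x_3**2 - 1 ≠ 0; add g_3 = 5*x_1*x_2 + 6*x_2*x_3 + 3/4*x_3**2 - 1 to the basis.

S(f_1,g_3): lcm = x_1**2*x_2. S = 5*x_1*x_2**2 - 6/5*x_1*x_2*x_3 - 3/20*x_1*x_3**2 + 1/5*x_1 + 6*x_2**2*x_3 + 3/4*x_2*x_3**2.
  leading term x_1*x_2**2: subtract (x_2)·g_3 from 5*x_1*x_2**2 - 6/5*x_1*x_2*x_3 - 3/20*x_1*x_3**2 + 1/5*x_1 + 6*x_2**2*x_3 + 3/4*x_2*x_3**2 → -6/5*x_1*x_2*x_3 - 3/20*x_1*x_3**2 + 1/5*x_1 + x_2
  leading term x_1*x_2*x_3: subtract (-6/25*x_3)·g_3 from -6/5*x_1*x_2*x_3 - 3/20*x_1*x_3**2 + 1/5*x_1 + x_2 → -3/20*x_1*x_3**2 + 1/5*x_1 + 36/25*x_2*x_3**2 + x_2 + 9/50*x_3**3 - 6/25*x_3
  leading term x_1*x_3**2: no divisor's leading term divides it; move -3/20*x_1*x_3**2 to the remainder.
  leading term x_1: no divisor's leading term divides it; move 1/5*x_1 to the remainder.
  leading term x_2*x_3**2: no divisor's leading term divides it; move 36/25*x_2*x_3**2 to the remainder.
  leading term x_2: no divisor's leading term divides it; move x_2 to the remainder.
  leading term x_3**3: no divisor's leading term divides it; move 9/50*x_3**3 to the remainder.
  leading term x_3: no divisor's leading term divides it; move -6/25*x_3 to the remainder.
  remainder -3/20*x_1*x_3**2 + 1/5*x_1 + 36/25*x_2*x_3**2 + x_2 + 9/50*x_3**3 - 6/25*x_3 ≠ 0; add g_4 = -3/20*x_1*x_3**2 + 1/5*x_1 + 36/25*x_2*x_3**2 + x_2 + 9/50*x_3**3 - 6/25*x_3 to the basis.

S(g_3,g_4): lcm = x_1*x_2*x_3**2. S = 4/3*x_1*x_2 + 48/5*x_2**2*x_3**2 + 20/3*x_2**2 + 12/5*x_2*x_3**3 - 8/5*x_2*x_3 + 3/20*x_3**4 - 1/5*x_3**2.
  leading term x_1*x_2: subtract (4/15)·g_3 from 4/3*x_1*x_2 + 48/5*x_2**2*x_3**2 + 20/3*x_2**2 + 12/5*x_2*x_3**3 - 8/5*x_2*x_3 + 3/20*x_3**4 - 1/5*x_3**2 → 48/5*x_2**2*x_3**2 + 20/3*x_2**2 + 12/5*x_2*x_3**3 - 16/5*x_2*x_3 + 3/20*x_3**4 - 2/5*x_3**2 + 4/15
  leading term x_2**2*x_3**2: no divisor's leading term divides it; move 48/5*x_2**2*x_3**2 to the remainder.
  leading term x_2**2: no divisor's leading term divides it; move 20/3*x_2**2 to the remainder.
  leading term x_2*x_3**3: no divisor's leading term divides it; move 12/5*x_2*x_3**3 to the remainder.
  leading term x_2*x_3: no divisor's leading term divides it; move -16/5*x_2*x_3 to the remainder.
  leading term x_3**4: no divisor's leading term divides it; move 3/20*x_3**4 to the remainder.
  leading term x_3**2: no divisor's leading term divides it; move -2/5*x_3**2 to the remainder.
  leading term 1: no divisor's leading term divides it; move 4/15 to the remainder.
  remainder 48/5*x_2**2*x_3**2 + 20/3*x_2**2 + 12/5*x_2*x_3**3 - 16/5*x_2*x_3 + 3/20*x_3**4 - 2/5*x_3**2 + 4/15 ≠ 0; add g_5 = 48/5*x_2**2*x_3**2 + 20/3*x_2**2 + 12/5*x_2*x_3**3 - 16/5*x_2*x_3 + 3/20*x_3**4 - 2/5*x_3**2 + 4/15 to the basis.

The other S-polynomials (S(f_2,g_3), S(f_1,g_4), S(f_2,g_4), S(f_1,g_5), S(f_2,g_5), S(g_3,g_5), S(g_4,g_5)) all reduce to 0 modulo the current basis, so we have a Gröbner basis.
Inter-reduce: drop elements whose leading term is divisible by another's, tail-reduce, and make monic.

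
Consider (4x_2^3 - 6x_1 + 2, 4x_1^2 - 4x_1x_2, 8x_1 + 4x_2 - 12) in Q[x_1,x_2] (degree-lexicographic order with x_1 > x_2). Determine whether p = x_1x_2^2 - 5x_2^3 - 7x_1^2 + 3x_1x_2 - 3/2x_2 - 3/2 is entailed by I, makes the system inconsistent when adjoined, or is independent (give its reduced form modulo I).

Adjoining x_1x_2^2 - 5x_2^3 - 7x_1^2 + 3x_1x_2 - 3/2x_2 - 3/2 makes the ideal the whole ring: the system is inconsistent.

First compute the reduced Gröbner basis of I by Buchberger's algorithm.
f_1 = 4x_2^3 - 6x_1 + 2, LT = x_2^3.
f_2 = 4x_1^2 - 4x_1x_2, LT = x_1^2.
f_3 = 8x_1 + 4x_2 - 12, LT = x_1.

S(f_1,f_2): leading monomials are coprime, so the S-polynomial reduces to 0 (Buchberger's first criterion).
S(f_1,f_3): leading monomials are coprime, so the S-polynomial reduces to 0 (Buchberger's first criterion).
S(f_2,f_3): lcm = x_1^2. S = -3/2x_1x_2 + 3/2x_1.
  leading term x_1x_2: subtract (-3/16x_2)·f_3 from -3/2x_1x_2 + 3/2x_1 → 3/4x_2^2 + 3/2x_1 - 9/4x_2
  leading term x_2^2: no divisor's leading term divides it; move 3/4x_2^2 to the remainder.
  leading term x_1: subtract (3/16)·f_3 from 3/2x_1 - 9/4x_2 → -3x_2 + 9/4
  leading term x_2: no divisor's leading term divides it; move -3x_2 to the remainder.
  leading term 1: no divisor's leading term divides it; move 9/4 to the remainder.
  remainder 3/4x_2^2 - 3x_2 + 9/4 ≠ 0; add h_4 = 3/4x_2^2 - 3x_2 + 9/4 to the basis.

S(f_1,h_4): lcm = x_2^3. S = 4x_2^2 - 3/2x_1 - 3x_2 + 1/2.
  leading term x_2^2: subtract (16/3)·h_4 from 4x_2^2 - 3/2x_1 - 3x_2 + 1/2 → -3/2x_1 + 13x_2 - 23/2
  leading term x_1: subtract (-3/16)·f_3 from -3/2x_1 + 13x_2 - 23/2 → 55/4x_2 - 55/4
  leading term x_2: no divisor's leading term divides it; move 55/4x_2 to the remainder.
  leading term 1: no divisor's leading term divides it; move -55/4 to the remainder.
  remainder 55/4x_2 - 55/4 ≠ 0; add h_5 = 55/4x_2 - 55/4 to the basis.

S(f_2,h_4): leading monomials are coprime, so the S-polynomial reduces to 0 (Buchberger's first criterion).
S(f_3,h_4): leading monomials are coprime, so the S-polynomial reduces to 0 (Buchberger's first criterion).
S(f_1,h_5): lcm = x_2^3. S = x_2^2 - 3/2x_1 + 1/2.
  leading term x_2^2: subtract (4/3)·h_4 from x_2^2 - 3/2x_1 + 1/2 → -3/2x_1 + 4x_2 - 5/2
  leading term x_1: subtract (-3/16)·f_3 from -3/2x_1 + 4x_2 - 5/2 → 19/4x_2 - 19/4
  leading term x_2: subtract (19/55)·h_5 from 19/4x_2 - 19/4 → 0
  remainder 0.

S(f_2,h_5): leading monomials are coprime, so the S-polynomial reduces to 0 (Buchberger's first criterion).
S(f_3,h_5): leading monomials are coprime, so the S-polynomial reduces to 0 (Buchberger's first criterion).
S(h_4,h_5): lcm = x_2^2. S = -3x_2 + 3.
  leading term x_2: subtract (-12/55)·h_5 from -3x_2 + 3 → 0
  remainder 0.

Every S-polynomial of the final basis reduces to 0, so we have a Gröbner basis.
Inter-reduce: drop elements whose leading term is divisible by another's, tail-reduce, and make monic.
Reduced Gröbner basis: {x_1 - 1, x_2 - 1}.
Label its elements g_1 = x_1 - 1, g_2 = x_2 - 1.

Reduce p = x_1x_2^2 - 5x_2^3 - 7x_1^2 + 3x_1x_2 - 3/2x_2 - 3/2 modulo G:
  leading term x_1x_2^2: subtract (x_2^2)·g_1 from x_1x_2^2 - 5x_2^3 - 7x_1^2 + 3x_1x_2 - 3/2x_2 - 3/2 → -5x_2^3 - 7x_1^2 + 3x_1x_2 + x_2^2 - 3/2x_2 - 3/2
  leading term x_2^3: subtract (-5x_2^2)·g_2 from -5x_2^3 - 7x_1^2 + 3x_1x_2 + x_2^2 - 3/2x_2 - 3/2 → -7x_1^2 + 3x_1x_2 - 4x_2^2 - 3/2x_2 - 3/2
  leading term x_1^2: subtract (-7x_1)·g_1 from -7x_1^2 + 3x_1x_2 - 4x_2^2 - 3/2x_2 - 3/2 → 3x_1x_2 - 4x_2^2 - 7x_1 - 3/2x_2 - 3/2
  leading term x_1x_2: subtract (3x_2)·g_1 from 3x_1x_2 - 4x_2^2 - 7x_1 - 3/2x_2 - 3/2 → -4x_2^2 - 7x_1 + 3/2x_2 - 3/2
  leading term x_2^2: subtract (-4x_2)·g_2 from -4x_2^2 - 7x_1 + 3/2x_2 - 3/2 → -7x_1 - 5/2x_2 - 3/2
  leading term x_1: subtract (-7)·g_1 from -7x_1 - 5/2x_2 - 3/2 → -5/2x_2 - 17/2
  leading term x_2: subtract (-5/2)·g_2 from -5/2x_2 - 17/2 → -11
  leading term 1: no divisor's leading term divides it; move -11 to the remainder.
  normal form = -11.
The normal form is nonzero, so p ∉ I. Since p minus its normal form lies in I, I + (p) = I + (r) where r = -11; decide whether this ideal is the whole ring.
Here r = -11 is a nonzero constant, hence a unit: 1 ∈ I + (p), the Gröbner basis of I + (p) is {1}, and the enlarged system has no common solution — adjoining p is inconsistent.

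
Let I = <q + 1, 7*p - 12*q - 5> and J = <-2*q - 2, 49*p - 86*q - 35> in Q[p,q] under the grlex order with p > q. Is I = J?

No, the ideals differ.

Two ideals are equal iff their reduced Gröbner bases coincide (the reduced basis is unique for a fixed ordering).
Buchberger on the first generating set:
f_1 = q + 1, LT = q.
f_2 = 7*p - 12*q - 5, LT = p.

The S-polynomials (S(f_1,f_2)) all reduce to 0 modulo the current basis, so we have a Gröbner basis.
Inter-reduce: drop elements whose leading term is divisible by another's, tail-reduce, and make monic.
Reduced Gröbner basis: {p + 1, q + 1}.

Buchberger on the second generating set:
h_1 = -2*q - 2, LT = q.
h_2 = 49*p - 86*q - 35, LT = p.

The S-polynomials (S(h_1,h_2)) all reduce to 0 modulo the current basis, so we have a Gröbner basis.
Inter-reduce: drop elements whose leading term is divisible by another's, tail-reduce, and make monic.
Reduced Gröbner basis: {p + 51/49, q + 1}.

The bases are distinct; the ideals are different.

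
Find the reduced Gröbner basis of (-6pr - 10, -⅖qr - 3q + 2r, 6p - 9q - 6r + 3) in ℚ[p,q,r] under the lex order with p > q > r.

G = {p - 2/15r² - 29/15r + 5/18, q - 4/45r² - 28/45r - 4/27, r³ + 29/2r² - 25/12r + 25/2}

f_1 = -6pr - 10, LT = pr.
f_2 = -⅖qr - 3q + 2r, LT = qr.
f_3 = 6p - 9q - 6r + 3, LT = p.

S(f_1,f_2): lcm = pqr. S = -15/2pq + 5pr + 5/3q.
  leading term pq: subtract (-5/4q)·f_3 from -15/2pq + 5pr + 5/3q → 5pr - 45/4q² - 15/2qr + 65/12q
  leading term pr: subtract (-⅚)·f_1 from 5pr - 45/4q² - 15/2qr + 65/12q → -45/4q² - 15/2qr + 65/12q - 25/3
  leading term q²: no divisor's leading term divides it; move -45/4q² to the remainder.
  leading term qr: subtract (75/4)·f_2 from -15/2qr + 65/12q - 25/3 → 185/3q - 75/2r - 25/3
  leading term q: no divisor's leading term divides it; move 185/3q to the remainder.
  leading term r: no divisor's leading term divides it; move -75/2r to the remainder.
  leading term 1: no divisor's leading term divides it; move -25/3 to the remainder.
  remainder -45/4q² + 185/3q - 75/2r - 25/3 ≠ 0; add g_4 = -45/4q² + 185/3q - 75/2r - 25/3 to the basis.

S(f_1,f_3): lcm = pr. S = 3/2qr + r² - ½r + 5/3.
  leading term qr: subtract (-15/4)·f_2 from 3/2qr + r² - ½r + 5/3 → -45/4q + r² + 7r + 5/3
  leading term q: no divisor's leading term divides it; move -45/4q to the remainder.
  leading term r²: no divisor's leading term divides it; move r² to the remainder.
  leading term r: no divisor's leading term divides it; move 7r to the remainder.
  leading term 1: no divisor's leading term divides it; move 5/3 to the remainder.
  remainder -45/4q + r² + 7r + 5/3 ≠ 0; add g_5 = -45/4q + r² + 7r + 5/3 to the basis.

S(f_2,f_3): leading monomials are coprime, so the S-polynomial reduces to 0 (Buchberger's first criterion).
S(f_1,g_4): leading monomials are coprime, so the S-polynomial reduces to 0 (Buchberger's first criterion).
S(f_2,g_4): lcm = q²r. S = 15/2q² + 13/27qr - 10/3r² - 20/27r.
  leading term q²: subtract (-⅔)·g_4 from 15/2q² + 13/27qr - 10/3r² - 20/27r → 13/27qr + 370/9q - 10/3r² - 695/27r - 50/9
  leading term qr: subtract (-65/54)·f_2 from 13/27qr + 370/9q - 10/3r² - 695/27r - 50/9 → 75/2q - 10/3r² - 70/3r - 50/9
  leading term q: subtract (-10/3)·g_5 from 75/2q - 10/3r² - 70/3r - 50/9 → 0
  remainder 0.

S(f_3,g_4): leading monomials are coprime, so the S-polynomial reduces to 0 (Buchberger's first criterion).
S(f_1,g_5): leading monomials are coprime, so the S-polynomial reduces to 0 (Buchberger's first criterion).
S(f_2,g_5): lcm = qr. S = 15/2q + 4/45r³ + 28/45r² - 131/27r.
  leading term q: subtract (-⅔)·g_5 from 15/2q + 4/45r³ + 28/45r² - 131/27r → 4/45r³ + 58/45r² - 5/27r + 10/9
  leading term r³: no divisor's leading term divides it; move 4/45r³ to the remainder.
  leading term r²: no divisor's leading term divides it; move 58/45r² to the remainder.
  leading term r: no divisor's leading term divides it; move -5/27r to the remainder.
  leading term 1: no divisor's leading term divides it; move 10/9 to the remainder.
  remainder 4/45r³ + 58/45r² - 5/27r + 10/9 ≠ 0; add g_6 = 4/45r³ + 58/45r² - 5/27r + 10/9 to the basis.

S(f_3,g_5): leading monomials are coprime, so the S-polynomial reduces to 0 (Buchberger's first criterion).
S(g_4,g_5): lcm = q². S = 4/45qr² + 28/45qr - 16/3q + 10/3r + 20/27.
  leading term qr²: subtract (-2/9r)·f_2 from 4/45qr² + 28/45qr - 16/3q + 10/3r + 20/27 → -2/45qr - 16/3q + 4/9r² + 10/3r + 20/27
  leading term qr: subtract (1/9)·f_2 from -2/45qr - 16/3q + 4/9r² + 10/3r + 20/27 → -5q + 4/9r² + 28/9r + 20/27
  leading term q: subtract (4/9)·g_5 from -5q + 4/9r² + 28/9r + 20/27 → 0
  remainder 0.

S(f_1,g_6): lcm = pr³. S = -29/2pr² + 25/12pr - 25/2p + 5/3r².
  leading term pr²: subtract (29/12r)·f_1 from -29/2pr² + 25/12pr - 25/2p + 5/3r² → 25/12pr - 25/2p + 5/3r² + 145/6r
  leading term pr: subtract (-25/72)·f_1 from 25/12pr - 25/2p + 5/3r² + 145/6r → -25/2p + 5/3r² + 145/6r - 125/36
  leading term p: subtract (-25/12)·f_3 from -25/2p + 5/3r² + 145/6r - 125/36 → -75/4q + 5/3r² + 35/3r + 25/9
  leading term q: subtract (5/3)·g_5 from -75/4q + 5/3r² + 35/3r + 25/9 → 0
  remainder 0.

S(f_2,g_6): lcm = qr³. S = -7qr² + 25/12qr - 25/2q - 5r³.
  leading term qr²: subtract (35/2r)·f_2 from -7qr² + 25/12qr - 25/2q - 5r³ → 655/12qr - 25/2q - 5r³ - 35r²
  leading term qr: subtract (-3275/24)·f_2 from 655/12qr - 25/2q - 5r³ - 35r² → -3375/8q - 5r³ - 35r² + 3275/12r
  leading term q: subtract (75/2)·g_5 from -3375/8q - 5r³ - 35r² + 3275/12r → -5r³ - 145/2r² + 125/12r - 125/2
  leading term r³: subtract (-225/4)·g_6 from -5r³ - 145/2r² + 125/12r - 125/2 → 0
  remainder 0.

S(f_3,g_6): leading monomials are coprime, so the S-polynomial reduces to 0 (Buchberger's first criterion).
S(g_4,g_6): leading monomials are coprime, so the S-polynomial reduces to 0 (Buchberger's first criterion).
S(g_5,g_6): leading monomials are coprime, so the S-polynomial reduces to 0 (Buchberger's first criterion).
Every S-polynomial of the final basis reduces to 0, so we have a Gröbner basis.
Inter-reduce: drop elements whose leading term is divisible by another's, tail-reduce, and make monic.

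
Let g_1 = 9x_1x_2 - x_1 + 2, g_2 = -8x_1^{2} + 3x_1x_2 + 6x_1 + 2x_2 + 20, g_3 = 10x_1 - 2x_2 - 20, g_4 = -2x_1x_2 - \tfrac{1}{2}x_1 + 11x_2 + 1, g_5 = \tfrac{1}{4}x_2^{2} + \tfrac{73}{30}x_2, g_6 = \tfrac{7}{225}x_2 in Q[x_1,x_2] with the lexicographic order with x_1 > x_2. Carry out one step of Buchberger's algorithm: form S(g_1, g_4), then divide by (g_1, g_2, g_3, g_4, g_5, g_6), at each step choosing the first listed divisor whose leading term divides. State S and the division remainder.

lcm(LM(g_1), LM(g_4)) = x_1x_2.
S = (lcm/LT(g_1))·g_1 − (lcm/LT(g_4))·g_4 = -\tfrac{13}{36}x_1 + \tfrac{11}{2}x_2 + \tfrac{13}{18}.
Reduce S modulo (g_1, g_2, g_3, g_4, g_5, g_6) in that order:
  leading term x_1: subtract (-\tfrac{13}{360})·g_3 from -\tfrac{13}{36}x_1 + \tfrac{11}{2}x_2 + \tfrac{13}{18} → \tfrac{977}{180}x_2
  leading term x_2: subtract (\tfrac{4885}{28})·g_6 from \tfrac{977}{180}x_2 → 0
The remainder is 0, so this S-polynomial contributes no new basis element.

S(g_1, g_4) = -\tfrac{13}{36}x_1 + \tfrac{11}{2}x_2 + \tfrac{13}{18}; remainder on division = 0.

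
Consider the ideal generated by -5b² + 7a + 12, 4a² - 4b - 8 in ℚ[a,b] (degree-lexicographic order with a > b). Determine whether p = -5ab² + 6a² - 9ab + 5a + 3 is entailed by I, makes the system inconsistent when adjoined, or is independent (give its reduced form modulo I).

-5ab² + 6a² - 9ab + 5a + 3 is independent of I; its normal form modulo I is -9ab - 7a - b + 1.

First compute the reduced Gröbner basis of I by Buchberger's algorithm.
f_1 = -5b² + 7a + 12, LT = b².
f_2 = 4a² - 4b - 8, LT = a².

S(f_1,f_2): leading monomials are coprime, so the S-polynomial reduces to 0 (Buchberger's first criterion).
Every S-polynomial of the final basis reduces to 0, so we have a Gröbner basis.
Inter-reduce: drop elements whose leading term is divisible by another's, tail-reduce, and make monic.
Reduced Gröbner basis: {a² - b - 2, b² - 7/5a - 12/5}.
Label its elements g_1 = a² - b - 2, g_2 = b² - 7/5a - 12/5.

Reduce p = -5ab² + 6a² - 9ab + 5a + 3 modulo G:
  leading term ab²: subtract (-5a)·g_2 from -5ab² + 6a² - 9ab + 5a + 3 → -a² - 9ab - 7a + 3
  leading term a²: subtract (-1)·g_1 from -a² - 9ab - 7a + 3 → -9ab - 7a - b + 1
  leading term ab: no divisor's leading term divides it; move -9ab to the remainder.
  leading term a: no divisor's leading term divides it; move -7a to the remainder.
  leading term b: no divisor's leading term divides it; move -b to the remainder.
  leading term 1: no divisor's leading term divides it; move 1 to the remainder.
  normal form = -9ab - 7a - b + 1.
The normal form is nonzero, so p ∉ I. Since p minus its normal form lies in I, I + (p) = I + (r) where r = -9ab - 7a - b + 1; decide whether this ideal is the whole ring.
Run Buchberger on G together with r (pairs among the g_i already reduce to 0 since G is a Gröbner basis):
g_1 = a² - b - 2, LT = a².
g_2 = b² - 7/5a - 12/5, LT = b².
r = -9ab - 7a - b + 1, LT = ab.

S(g_1,g_2): leading monomials are coprime, so the S-polynomial reduces to 0 (Buchberger's first criterion).
S(g_1,r): lcm = a²b. S = -7/9a² - 1/9ab - b² + 1/9a - 2b.
  leading term a²: subtract (-7/9)·g_1 from -7/9a² - 1/9ab - b² + 1/9a - 2b → -1/9ab - b² + 1/9a - 25/9b - 14/9
  leading term ab: subtract (1/81)·r from -1/9ab - b² + 1/9a - 25/9b - 14/9 → -b² + 16/81a - 224/81b - 127/81
  leading term b²: subtract (-1)·g_2 from -b² + 16/81a - 224/81b - 127/81 → -487/405a - 224/81b - 1607/405
  leading term a: no divisor's leading term divides it; move -487/405a to the remainder.
  leading term b: no divisor's leading term divides it; move -224/81b to the remainder.
  leading term 1: no divisor's leading term divides it; move -1607/405 to the remainder.
  remainder -487/405a - 224/81b - 1607/405 ≠ 0; add m_4 = -487/405a - 224/81b - 1607/405 to the basis.

S(g_2,r): lcm = ab². S = -7/5a² - 7/9ab - 1/9b² - 12/5a + 1/9b.
  leading term a²: subtract (-7/5)·g_1 from -7/5a² - 7/9ab - 1/9b² - 12/5a + 1/9b → -7/9ab - 1/9b² - 12/5a - 58/45b - 14/5
  leading term ab: subtract (7/81)·r from -7/9ab - 1/9b² - 12/5a - 58/45b - 14/5 → -1/9b² - 727/405a - 487/405b - 1169/405
  leading term b²: subtract (-1/9)·g_2 from -1/9b² - 727/405a - 487/405b - 1169/405 → -158/81a - 487/405b - 1277/405
  leading term a: subtract (790/487)·m_4 from -158/81a - 487/405b - 1277/405 → 71959/21915b + 71959/21915
  leading term b: no divisor's leading term divides it; move 71959/21915b to the remainder.
  leading term 1: no divisor's leading term divides it; move 71959/21915 to the remainder.
  remainder 71959/21915b + 71959/21915 ≠ 0; add m_5 = 71959/21915b + 71959/21915 to the basis.

S(g_1,m_4): lcm = a². S = -1120/487ab - 1607/487a - b - 2.
  leading term ab: subtract (1120/4383)·r from -1120/487ab - 1607/487a - b - 2 → -6623/4383a - 3263/4383b - 9886/4383
  leading term a: subtract (298035/237169)·m_4 from -6623/4383a - 3263/4383b - 9886/4383 → 647631/237169b + 647631/237169
  leading term b: subtract (405/487)·m_5 from 647631/237169b + 647631/237169 → 0
  remainder 0.

S(g_2,m_4): leading monomials are coprime, so the S-polynomial reduces to 0 (Buchberger's first criterion).
S(r,m_4): lcm = ab. S = -1120/487b² + 7/9a - 13976/4383b - 1/9.
  leading term b²: subtract (-1120/487)·g_2 from -1120/487b² + 7/9a - 13976/4383b - 1/9 → -10703/4383a - 13976/4383b - 24679/4383
  leading term a: subtract (481635/237169)·m_4 from -10703/4383a - 13976/4383b - 24679/4383 → 575672/237169b + 575672/237169
  leading term b: subtract (360/487)·m_5 from 575672/237169b + 575672/237169 → 0
  remainder 0.

S(g_1,m_5): leading monomials are coprime, so the S-polynomial reduces to 0 (Buchberger's first criterion).
S(g_2,m_5): lcm = b². S = -7/5a - b - 12/5.
  leading term a: subtract (567/487)·m_4 from -7/5a - b - 12/5 → 1081/487b + 1081/487
  leading term b: subtract (48645/71959)·m_5 from 1081/487b + 1081/487 → 0
  remainder 0.

S(r,m_5): lcm = ab. S = -2/9a + 1/9b - 1/9.
  leading term a: subtract (90/487)·m_4 from -2/9a + 1/9b - 1/9 → 303/487b + 303/487
  leading term b: subtract (13635/71959)·m_5 from 303/487b + 303/487 → 0
  remainder 0.

S(m_4,m_5): leading monomials are coprime, so the S-polynomial reduces to 0 (Buchberger's first criterion).
Every S-polynomial of the final basis reduces to 0, so we have a Gröbner basis.
Inter-reduce: drop elements whose leading term is divisible by another's, tail-reduce, and make monic.
Reduced Gröbner basis: {a + 1, b + 1}.
The reduced Gröbner basis of I + (p) is {a + 1, b + 1} ≠ {1}, a proper ideal, so the enlarged system stays consistent: p is independent of I, with normal form -9ab - 7a - b + 1.

The remainder on division by a Gröbner basis is unique — it is the normal form.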